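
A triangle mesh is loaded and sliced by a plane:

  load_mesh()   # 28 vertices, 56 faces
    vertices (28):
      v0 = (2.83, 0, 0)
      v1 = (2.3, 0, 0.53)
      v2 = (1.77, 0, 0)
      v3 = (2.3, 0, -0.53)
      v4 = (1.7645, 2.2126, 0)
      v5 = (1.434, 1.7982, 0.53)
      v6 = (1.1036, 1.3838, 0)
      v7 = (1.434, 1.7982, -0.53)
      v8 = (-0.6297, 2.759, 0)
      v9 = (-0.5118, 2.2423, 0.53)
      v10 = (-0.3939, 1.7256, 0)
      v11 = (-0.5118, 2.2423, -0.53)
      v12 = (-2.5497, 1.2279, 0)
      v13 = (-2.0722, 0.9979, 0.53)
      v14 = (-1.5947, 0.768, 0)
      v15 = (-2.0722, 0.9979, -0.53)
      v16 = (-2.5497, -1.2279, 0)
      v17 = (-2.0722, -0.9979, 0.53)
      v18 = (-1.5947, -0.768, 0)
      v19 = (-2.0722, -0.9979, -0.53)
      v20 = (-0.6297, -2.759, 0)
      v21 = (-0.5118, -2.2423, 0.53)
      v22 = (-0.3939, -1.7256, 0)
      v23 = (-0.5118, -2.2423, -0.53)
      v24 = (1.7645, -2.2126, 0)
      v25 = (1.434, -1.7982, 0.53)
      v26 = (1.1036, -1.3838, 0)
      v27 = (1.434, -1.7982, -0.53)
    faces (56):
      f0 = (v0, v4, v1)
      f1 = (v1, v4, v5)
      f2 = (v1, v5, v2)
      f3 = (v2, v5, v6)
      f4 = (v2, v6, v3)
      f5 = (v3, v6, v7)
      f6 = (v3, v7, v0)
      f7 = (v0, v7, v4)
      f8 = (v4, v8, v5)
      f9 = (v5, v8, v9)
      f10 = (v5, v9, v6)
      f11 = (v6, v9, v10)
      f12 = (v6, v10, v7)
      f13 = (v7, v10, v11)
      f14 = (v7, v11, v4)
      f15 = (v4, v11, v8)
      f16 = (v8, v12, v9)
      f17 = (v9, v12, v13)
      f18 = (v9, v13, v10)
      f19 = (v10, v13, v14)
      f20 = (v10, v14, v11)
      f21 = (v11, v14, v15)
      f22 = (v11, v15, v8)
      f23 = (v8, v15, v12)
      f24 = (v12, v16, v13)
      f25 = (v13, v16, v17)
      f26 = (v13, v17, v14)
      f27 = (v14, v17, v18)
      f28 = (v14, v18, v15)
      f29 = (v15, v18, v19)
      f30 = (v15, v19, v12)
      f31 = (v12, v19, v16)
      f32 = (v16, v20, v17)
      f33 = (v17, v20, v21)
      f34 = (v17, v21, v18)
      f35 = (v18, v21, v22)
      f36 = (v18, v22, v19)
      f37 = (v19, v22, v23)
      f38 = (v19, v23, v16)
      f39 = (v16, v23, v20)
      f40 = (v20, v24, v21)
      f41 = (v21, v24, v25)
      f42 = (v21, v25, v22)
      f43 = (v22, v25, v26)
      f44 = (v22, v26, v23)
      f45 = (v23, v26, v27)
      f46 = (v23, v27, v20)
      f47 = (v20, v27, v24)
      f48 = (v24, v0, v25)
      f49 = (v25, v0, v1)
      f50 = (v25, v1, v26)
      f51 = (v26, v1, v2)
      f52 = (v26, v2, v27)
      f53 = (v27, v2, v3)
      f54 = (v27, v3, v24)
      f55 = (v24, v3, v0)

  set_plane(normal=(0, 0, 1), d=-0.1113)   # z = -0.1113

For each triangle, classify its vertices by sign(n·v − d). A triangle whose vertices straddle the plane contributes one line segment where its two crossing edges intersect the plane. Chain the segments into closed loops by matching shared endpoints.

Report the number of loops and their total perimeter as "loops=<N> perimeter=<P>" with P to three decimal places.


loops=2 perimeter=27.942

Straddling triangles (28 of 56):
  (v2,v6,v3) [++-] → (1.35484, 1.0932, -0.1113)–(1.8813, 0, -0.1113)  len=1.2134
  (v3,v6,v7) [-+-] → (1.35484, 1.0932, -0.1113)–(1.17298, 1.47082, -0.1113)  len=0.4191
  (v3,v7,v0) [--+] → (2.53684, 0.377622, -0.1113)–(2.7187, 0, -0.1113)  len=0.4191
  (v0,v7,v4) [+-+] → (2.53684, 0.377622, -0.1113)–(1.6951, 2.12558, -0.1113)  len=1.9401
  (v6,v10,v7) [++-] → (-0.010041, 1.74085, -0.1113)–(1.17298, 1.47082, -0.1113)  len=1.2134
  (v7,v10,v11) [-+-] → (-0.010041, 1.74085, -0.1113)–(-0.418659, 1.83411, -0.1113)  len=0.4191
  (v7,v11,v4) [--+] → (1.28648, 2.21884, -0.1113)–(1.6951, 2.12558, -0.1113)  len=0.4191
  (v4,v11,v8) [+-+] → (1.28648, 2.21884, -0.1113)–(-0.604941, 2.65049, -0.1113)  len=1.9400
  (v10,v14,v11) [++-] → (-1.36729, 1.0776, -0.1113)–(-0.418659, 1.83411, -0.1113)  len=1.2133
  (v11,v14,v15) [-+-] → (-1.36729, 1.0776, -0.1113)–(-1.69497, 0.816279, -0.1113)  len=0.4191
  (v11,v15,v8) [--+] → (-0.932625, 2.38917, -0.1113)–(-0.604941, 2.65049, -0.1113)  len=0.4191
  (v8,v15,v12) [+-+] → (-0.932625, 2.38917, -0.1113)–(-2.44943, 1.1796, -0.1113)  len=1.9400
  (v14,v18,v15) [++-] → (-1.69497, -0.397161, -0.1113)–(-1.69497, 0.816279, -0.1113)  len=1.2134
  (v15,v18,v19) [-+-] → (-1.69497, -0.397161, -0.1113)–(-1.69497, -0.816279, -0.1113)  len=0.4191
  (v15,v19,v12) [--+] → (-2.44943, 0.760482, -0.1113)–(-2.44943, 1.1796, -0.1113)  len=0.4191
  (v12,v19,v16) [+-+] → (-2.44943, 0.760482, -0.1113)–(-2.44943, -1.1796, -0.1113)  len=1.9401
  (v18,v22,v19) [++-] → (-0.746343, -1.57278, -0.1113)–(-1.69497, -0.816279, -0.1113)  len=1.2133
  (v19,v22,v23) [-+-] → (-0.746343, -1.57278, -0.1113)–(-0.418659, -1.83411, -0.1113)  len=0.4191
  (v19,v23,v16) [--+] → (-2.12174, -1.44092, -0.1113)–(-2.44943, -1.1796, -0.1113)  len=0.4191
  (v16,v23,v20) [+-+] → (-2.12174, -1.44092, -0.1113)–(-0.604941, -2.65049, -0.1113)  len=1.9400
  (v22,v26,v23) [++-] → (0.764366, -1.56408, -0.1113)–(-0.418659, -1.83411, -0.1113)  len=1.2134
  (v23,v26,v27) [-+-] → (0.764366, -1.56408, -0.1113)–(1.17298, -1.47082, -0.1113)  len=0.4191
  (v23,v27,v20) [--+] → (-0.196323, -2.55723, -0.1113)–(-0.604941, -2.65049, -0.1113)  len=0.4191
  (v20,v27,v24) [+-+] → (-0.196323, -2.55723, -0.1113)–(1.6951, -2.12558, -0.1113)  len=1.9400
  (v26,v2,v27) [++-] → (1.69944, -0.377622, -0.1113)–(1.17298, -1.47082, -0.1113)  len=1.2134
  (v27,v2,v3) [-+-] → (1.69944, -0.377622, -0.1113)–(1.8813, 0, -0.1113)  len=0.4191
  (v27,v3,v24) [--+] → (1.87695, -1.74795, -0.1113)–(1.6951, -2.12558, -0.1113)  len=0.4191
  (v24,v3,v0) [+-+] → (1.87695, -1.74795, -0.1113)–(2.7187, 0, -0.1113)  len=1.9401

Chained into 2 loop(s):
  loop 1: 14 segments, perimeter = 11.4276
  loop 2: 14 segments, perimeter = 16.5143
Total perimeter = 27.942


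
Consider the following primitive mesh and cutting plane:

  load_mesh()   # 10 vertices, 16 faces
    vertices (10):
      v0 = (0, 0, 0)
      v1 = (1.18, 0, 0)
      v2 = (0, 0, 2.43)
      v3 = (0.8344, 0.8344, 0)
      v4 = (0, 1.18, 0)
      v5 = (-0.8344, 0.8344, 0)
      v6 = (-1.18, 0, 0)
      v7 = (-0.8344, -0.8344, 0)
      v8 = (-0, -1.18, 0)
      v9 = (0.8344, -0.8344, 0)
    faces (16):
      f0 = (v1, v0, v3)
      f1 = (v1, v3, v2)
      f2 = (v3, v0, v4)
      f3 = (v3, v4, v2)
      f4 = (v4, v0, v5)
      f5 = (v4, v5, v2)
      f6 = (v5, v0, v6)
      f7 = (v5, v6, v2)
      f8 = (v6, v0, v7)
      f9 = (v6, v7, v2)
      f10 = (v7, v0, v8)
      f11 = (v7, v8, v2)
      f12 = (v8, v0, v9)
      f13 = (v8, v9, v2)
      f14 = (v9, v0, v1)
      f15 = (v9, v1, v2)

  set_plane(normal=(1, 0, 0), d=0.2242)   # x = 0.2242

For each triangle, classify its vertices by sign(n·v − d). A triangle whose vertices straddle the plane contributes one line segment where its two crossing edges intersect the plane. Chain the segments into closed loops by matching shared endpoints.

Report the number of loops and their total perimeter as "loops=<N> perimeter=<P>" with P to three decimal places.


Straddling triangles (8 of 16):
  (v1,v0,v3) [+-+] → (0.2242, 0, 0)–(0.2242, 0.2242, 0)  len=0.2242
  (v1,v3,v2) [++-] → (0.2242, 0.2242, 1.77707)–(0.2242, 0, 1.9683)  len=0.2947
  (v3,v0,v4) [+--] → (0.2242, 0.2242, 0)–(0.2242, 1.08714, 0)  len=0.8629
  (v3,v4,v2) [+--] → (0.2242, 1.08714, 0)–(0.2242, 0.2242, 1.77707)  len=1.9755
  (v8,v0,v9) [--+] → (0.2242, -0.2242, 0)–(0.2242, -1.08714, 0)  len=0.8629
  (v8,v9,v2) [-+-] → (0.2242, -1.08714, 0)–(0.2242, -0.2242, 1.77707)  len=1.9755
  (v9,v0,v1) [+-+] → (0.2242, -0.2242, 0)–(0.2242, 0, 0)  len=0.2242
  (v9,v1,v2) [++-] → (0.2242, 0, 1.9683)–(0.2242, -0.2242, 1.77707)  len=0.2947

Chained into 1 loop(s):
  loop 1: 8 segments, perimeter = 6.7147
Total perimeter = 6.715

loops=1 perimeter=6.715


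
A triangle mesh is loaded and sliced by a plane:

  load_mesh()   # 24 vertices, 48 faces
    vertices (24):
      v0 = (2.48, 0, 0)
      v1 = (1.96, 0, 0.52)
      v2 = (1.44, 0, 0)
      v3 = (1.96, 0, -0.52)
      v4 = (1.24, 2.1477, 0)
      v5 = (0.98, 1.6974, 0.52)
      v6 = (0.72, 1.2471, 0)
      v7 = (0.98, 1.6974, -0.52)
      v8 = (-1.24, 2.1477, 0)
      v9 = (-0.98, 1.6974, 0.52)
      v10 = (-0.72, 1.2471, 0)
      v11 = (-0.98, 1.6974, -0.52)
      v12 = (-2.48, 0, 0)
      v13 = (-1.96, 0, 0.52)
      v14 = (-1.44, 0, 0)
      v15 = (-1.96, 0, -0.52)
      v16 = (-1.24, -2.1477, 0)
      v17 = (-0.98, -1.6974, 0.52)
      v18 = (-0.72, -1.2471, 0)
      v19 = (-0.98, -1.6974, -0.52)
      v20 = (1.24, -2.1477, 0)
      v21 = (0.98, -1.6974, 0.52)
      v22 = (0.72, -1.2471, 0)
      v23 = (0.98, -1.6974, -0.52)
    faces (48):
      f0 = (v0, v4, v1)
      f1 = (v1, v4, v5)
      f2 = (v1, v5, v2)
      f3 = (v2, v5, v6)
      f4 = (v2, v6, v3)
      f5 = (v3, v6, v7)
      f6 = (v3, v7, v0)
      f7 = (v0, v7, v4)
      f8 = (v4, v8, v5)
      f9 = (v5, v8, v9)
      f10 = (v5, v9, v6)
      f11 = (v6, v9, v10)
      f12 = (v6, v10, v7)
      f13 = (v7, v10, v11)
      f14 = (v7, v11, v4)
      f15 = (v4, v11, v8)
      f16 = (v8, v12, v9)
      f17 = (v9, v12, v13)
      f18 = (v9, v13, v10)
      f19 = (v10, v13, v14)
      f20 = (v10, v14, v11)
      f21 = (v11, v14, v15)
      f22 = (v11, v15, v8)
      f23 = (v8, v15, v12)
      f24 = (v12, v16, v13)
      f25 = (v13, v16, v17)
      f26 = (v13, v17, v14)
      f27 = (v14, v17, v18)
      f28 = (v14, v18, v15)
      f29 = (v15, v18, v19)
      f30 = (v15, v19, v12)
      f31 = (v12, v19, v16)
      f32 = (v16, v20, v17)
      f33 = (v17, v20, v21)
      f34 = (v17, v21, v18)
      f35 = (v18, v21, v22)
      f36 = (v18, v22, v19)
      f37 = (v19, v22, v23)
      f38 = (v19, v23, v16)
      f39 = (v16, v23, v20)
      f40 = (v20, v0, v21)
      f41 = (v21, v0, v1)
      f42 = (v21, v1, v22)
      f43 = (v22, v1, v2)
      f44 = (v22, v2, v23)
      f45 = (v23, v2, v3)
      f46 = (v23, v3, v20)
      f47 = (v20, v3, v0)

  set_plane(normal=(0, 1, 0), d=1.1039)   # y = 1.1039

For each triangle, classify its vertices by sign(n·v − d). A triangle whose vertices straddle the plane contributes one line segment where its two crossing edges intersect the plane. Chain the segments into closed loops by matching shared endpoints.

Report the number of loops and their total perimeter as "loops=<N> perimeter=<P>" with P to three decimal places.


Straddling triangles (16 of 48):
  (v0,v4,v1) [-+-] → (1.84265, 1.1039, 0)–(1.58993, 1.1039, 0.252724)  len=0.3574
  (v1,v4,v5) [-++] → (1.58993, 1.1039, 0.252724)–(1.32266, 1.1039, 0.52)  len=0.3780
  (v1,v5,v2) [-+-] → (1.32266, 1.1039, 0.52)–(1.14084, 1.1039, 0.338181)  len=0.2571
  (v2,v5,v6) [-++] → (1.14084, 1.1039, 0.338181)–(0.802675, 1.1039, 0)  len=0.4782
  (v2,v6,v3) [-+-] → (0.802675, 1.1039, 0)–(0.862385, 1.1039, -0.0597097)  len=0.0844
  (v3,v6,v7) [-++] → (0.862385, 1.1039, -0.0597097)–(1.32266, 1.1039, -0.52)  len=0.6509
  (v3,v7,v0) [-+-] → (1.32266, 1.1039, -0.52)–(1.50448, 1.1039, -0.338181)  len=0.2571
  (v0,v7,v4) [-++] → (1.50448, 1.1039, -0.338181)–(1.84265, 1.1039, 0)  len=0.4783
  (v8,v12,v9) [+-+] → (-1.84265, 1.1039, 0)–(-1.50448, 1.1039, 0.338181)  len=0.4783
  (v9,v12,v13) [+--] → (-1.50448, 1.1039, 0.338181)–(-1.32266, 1.1039, 0.52)  len=0.2571
  (v9,v13,v10) [+-+] → (-1.32266, 1.1039, 0.52)–(-0.862385, 1.1039, 0.0597097)  len=0.6509
  (v10,v13,v14) [+--] → (-0.862385, 1.1039, 0.0597097)–(-0.802675, 1.1039, 0)  len=0.0844
  (v10,v14,v11) [+-+] → (-0.802675, 1.1039, 0)–(-1.14084, 1.1039, -0.338181)  len=0.4782
  (v11,v14,v15) [+--] → (-1.14084, 1.1039, -0.338181)–(-1.32266, 1.1039, -0.52)  len=0.2571
  (v11,v15,v8) [+-+] → (-1.32266, 1.1039, -0.52)–(-1.58993, 1.1039, -0.252724)  len=0.3780
  (v8,v15,v12) [+--] → (-1.58993, 1.1039, -0.252724)–(-1.84265, 1.1039, 0)  len=0.3574

Chained into 2 loop(s):
  loop 1: 8 segments, perimeter = 2.9415
  loop 2: 8 segments, perimeter = 2.9415
Total perimeter = 5.883

loops=2 perimeter=5.883


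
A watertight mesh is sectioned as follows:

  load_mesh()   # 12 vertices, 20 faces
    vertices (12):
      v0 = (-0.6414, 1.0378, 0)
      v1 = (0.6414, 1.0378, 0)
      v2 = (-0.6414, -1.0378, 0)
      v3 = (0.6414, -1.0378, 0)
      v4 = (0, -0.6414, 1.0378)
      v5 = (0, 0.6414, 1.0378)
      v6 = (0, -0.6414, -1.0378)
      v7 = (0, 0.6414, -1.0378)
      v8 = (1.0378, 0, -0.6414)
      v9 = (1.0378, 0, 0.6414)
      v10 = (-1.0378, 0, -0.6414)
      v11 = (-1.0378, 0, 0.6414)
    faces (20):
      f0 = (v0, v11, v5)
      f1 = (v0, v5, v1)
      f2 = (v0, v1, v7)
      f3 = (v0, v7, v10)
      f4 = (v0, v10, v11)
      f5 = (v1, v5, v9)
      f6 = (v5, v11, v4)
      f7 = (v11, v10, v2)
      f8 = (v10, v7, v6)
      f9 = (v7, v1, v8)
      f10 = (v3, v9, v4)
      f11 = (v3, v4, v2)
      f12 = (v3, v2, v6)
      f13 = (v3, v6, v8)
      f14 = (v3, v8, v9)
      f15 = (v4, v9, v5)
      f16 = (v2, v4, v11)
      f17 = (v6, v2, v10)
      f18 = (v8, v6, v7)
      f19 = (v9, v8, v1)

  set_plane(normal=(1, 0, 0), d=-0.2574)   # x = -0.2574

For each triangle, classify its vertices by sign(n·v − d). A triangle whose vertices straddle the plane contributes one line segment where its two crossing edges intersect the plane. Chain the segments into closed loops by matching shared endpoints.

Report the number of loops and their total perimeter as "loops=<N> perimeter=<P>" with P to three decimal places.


Straddling triangles (10 of 20):
  (v0,v11,v5) [--+] → (-0.2574, 0.482317, 0.939483)–(-0.2574, 0.800479, 0.621321)  len=0.4499
  (v0,v5,v1) [-++] → (-0.2574, 0.800479, 0.621321)–(-0.2574, 1.0378, 0)  len=0.6651
  (v0,v1,v7) [-++] → (-0.2574, 1.0378, 0)–(-0.2574, 0.800479, -0.621321)  len=0.6651
  (v0,v7,v10) [-+-] → (-0.2574, 0.800479, -0.621321)–(-0.2574, 0.482317, -0.939483)  len=0.4499
  (v5,v11,v4) [+-+] → (-0.2574, 0.482317, 0.939483)–(-0.2574, -0.482317, 0.939483)  len=0.9646
  (v10,v7,v6) [-++] → (-0.2574, 0.482317, -0.939483)–(-0.2574, -0.482317, -0.939483)  len=0.9646
  (v3,v4,v2) [++-] → (-0.2574, -0.800479, 0.621321)–(-0.2574, -1.0378, 0)  len=0.6651
  (v3,v2,v6) [+-+] → (-0.2574, -1.0378, 0)–(-0.2574, -0.800479, -0.621321)  len=0.6651
  (v2,v4,v11) [-+-] → (-0.2574, -0.800479, 0.621321)–(-0.2574, -0.482317, 0.939483)  len=0.4499
  (v6,v2,v10) [+--] → (-0.2574, -0.800479, -0.621321)–(-0.2574, -0.482317, -0.939483)  len=0.4499

Chained into 1 loop(s):
  loop 1: 10 segments, perimeter = 6.3895
Total perimeter = 6.389

loops=1 perimeter=6.389


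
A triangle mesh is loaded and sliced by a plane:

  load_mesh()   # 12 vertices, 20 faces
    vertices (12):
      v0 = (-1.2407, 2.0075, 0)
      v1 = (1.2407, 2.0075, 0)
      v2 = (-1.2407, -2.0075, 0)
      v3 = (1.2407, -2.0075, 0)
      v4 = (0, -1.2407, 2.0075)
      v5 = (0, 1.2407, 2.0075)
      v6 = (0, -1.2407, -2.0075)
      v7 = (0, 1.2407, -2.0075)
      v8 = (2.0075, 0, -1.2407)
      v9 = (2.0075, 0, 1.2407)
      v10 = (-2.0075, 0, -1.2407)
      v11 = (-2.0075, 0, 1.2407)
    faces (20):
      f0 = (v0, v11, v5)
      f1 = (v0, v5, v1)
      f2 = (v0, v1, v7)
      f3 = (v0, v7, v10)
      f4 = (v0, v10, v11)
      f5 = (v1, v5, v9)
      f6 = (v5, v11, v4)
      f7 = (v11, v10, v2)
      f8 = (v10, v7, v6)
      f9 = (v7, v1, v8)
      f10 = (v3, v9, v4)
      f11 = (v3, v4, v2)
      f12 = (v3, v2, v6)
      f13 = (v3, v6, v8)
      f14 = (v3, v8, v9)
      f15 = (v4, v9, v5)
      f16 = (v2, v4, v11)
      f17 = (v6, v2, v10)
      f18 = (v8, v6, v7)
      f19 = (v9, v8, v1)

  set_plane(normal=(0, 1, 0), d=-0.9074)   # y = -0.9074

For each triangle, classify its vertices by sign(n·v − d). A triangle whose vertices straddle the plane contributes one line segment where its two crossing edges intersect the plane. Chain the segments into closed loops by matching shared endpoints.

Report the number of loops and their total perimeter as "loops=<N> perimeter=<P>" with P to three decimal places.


Straddling triangles (10 of 20):
  (v5,v11,v4) [++-] → (-0.539292, -0.9074, 1.80151)–(0, -0.9074, 2.0075)  len=0.5773
  (v11,v10,v2) [++-] → (-1.6609, -0.9074, -0.679897)–(-1.6609, -0.9074, 0.679897)  len=1.3598
  (v10,v7,v6) [++-] → (0, -0.9074, -2.0075)–(-0.539292, -0.9074, -1.80151)  len=0.5773
  (v3,v9,v4) [-+-] → (1.6609, -0.9074, 0.679897)–(0.539292, -0.9074, 1.80151)  len=1.5862
  (v3,v6,v8) [--+] → (0.539292, -0.9074, -1.80151)–(1.6609, -0.9074, -0.679897)  len=1.5862
  (v3,v8,v9) [-++] → (1.6609, -0.9074, -0.679897)–(1.6609, -0.9074, 0.679897)  len=1.3598
  (v4,v9,v5) [-++] → (0.539292, -0.9074, 1.80151)–(0, -0.9074, 2.0075)  len=0.5773
  (v2,v4,v11) [--+] → (-0.539292, -0.9074, 1.80151)–(-1.6609, -0.9074, 0.679897)  len=1.5862
  (v6,v2,v10) [--+] → (-1.6609, -0.9074, -0.679897)–(-0.539292, -0.9074, -1.80151)  len=1.5862
  (v8,v6,v7) [+-+] → (0.539292, -0.9074, -1.80151)–(0, -0.9074, -2.0075)  len=0.5773

Chained into 1 loop(s):
  loop 1: 10 segments, perimeter = 11.3736
Total perimeter = 11.374

loops=1 perimeter=11.374


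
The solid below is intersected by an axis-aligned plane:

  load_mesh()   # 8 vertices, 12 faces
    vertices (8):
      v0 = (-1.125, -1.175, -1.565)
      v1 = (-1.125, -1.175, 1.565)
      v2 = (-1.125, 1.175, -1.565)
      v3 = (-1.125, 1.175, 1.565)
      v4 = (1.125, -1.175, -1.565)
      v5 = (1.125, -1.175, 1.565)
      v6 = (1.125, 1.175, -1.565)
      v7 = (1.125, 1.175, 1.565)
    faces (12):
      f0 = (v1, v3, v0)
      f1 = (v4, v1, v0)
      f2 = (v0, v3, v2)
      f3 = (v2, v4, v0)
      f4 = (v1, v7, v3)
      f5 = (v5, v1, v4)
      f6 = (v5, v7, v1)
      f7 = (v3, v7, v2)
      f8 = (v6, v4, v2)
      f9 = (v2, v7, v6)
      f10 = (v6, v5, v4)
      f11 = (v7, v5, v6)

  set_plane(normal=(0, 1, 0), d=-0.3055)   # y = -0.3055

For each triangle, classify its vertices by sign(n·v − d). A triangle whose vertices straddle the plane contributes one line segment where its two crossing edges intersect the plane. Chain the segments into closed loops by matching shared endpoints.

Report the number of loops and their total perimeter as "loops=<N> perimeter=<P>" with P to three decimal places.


loops=1 perimeter=10.760

Straddling triangles (8 of 12):
  (v1,v3,v0) [-+-] → (-1.125, -0.3055, 1.565)–(-1.125, -0.3055, -0.4069)  len=1.9719
  (v0,v3,v2) [-++] → (-1.125, -0.3055, -0.4069)–(-1.125, -0.3055, -1.565)  len=1.1581
  (v2,v4,v0) [+--] → (0.2925, -0.3055, -1.565)–(-1.125, -0.3055, -1.565)  len=1.4175
  (v1,v7,v3) [-++] → (-0.2925, -0.3055, 1.565)–(-1.125, -0.3055, 1.565)  len=0.8325
  (v5,v7,v1) [-+-] → (1.125, -0.3055, 1.565)–(-0.2925, -0.3055, 1.565)  len=1.4175
  (v6,v4,v2) [+-+] → (1.125, -0.3055, -1.565)–(0.2925, -0.3055, -1.565)  len=0.8325
  (v6,v5,v4) [+--] → (1.125, -0.3055, 0.4069)–(1.125, -0.3055, -1.565)  len=1.9719
  (v7,v5,v6) [+-+] → (1.125, -0.3055, 1.565)–(1.125, -0.3055, 0.4069)  len=1.1581

Chained into 1 loop(s):
  loop 1: 8 segments, perimeter = 10.7600
Total perimeter = 10.760


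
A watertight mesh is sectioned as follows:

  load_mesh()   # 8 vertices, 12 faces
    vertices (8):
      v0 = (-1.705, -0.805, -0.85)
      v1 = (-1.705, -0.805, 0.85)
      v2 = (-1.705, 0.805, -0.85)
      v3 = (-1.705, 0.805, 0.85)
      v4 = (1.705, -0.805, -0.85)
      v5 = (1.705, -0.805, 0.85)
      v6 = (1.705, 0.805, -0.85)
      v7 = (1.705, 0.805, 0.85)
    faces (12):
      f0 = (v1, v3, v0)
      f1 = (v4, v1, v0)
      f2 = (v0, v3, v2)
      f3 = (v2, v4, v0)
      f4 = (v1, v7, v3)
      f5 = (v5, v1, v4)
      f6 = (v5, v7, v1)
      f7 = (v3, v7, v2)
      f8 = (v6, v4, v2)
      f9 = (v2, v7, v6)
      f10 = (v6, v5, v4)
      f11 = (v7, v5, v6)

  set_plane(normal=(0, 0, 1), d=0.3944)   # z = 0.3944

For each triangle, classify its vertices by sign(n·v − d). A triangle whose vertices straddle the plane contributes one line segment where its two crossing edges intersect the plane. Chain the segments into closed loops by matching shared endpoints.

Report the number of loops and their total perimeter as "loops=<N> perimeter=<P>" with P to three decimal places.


Straddling triangles (8 of 12):
  (v1,v3,v0) [++-] → (-1.705, 0.37352, 0.3944)–(-1.705, -0.805, 0.3944)  len=1.1785
  (v4,v1,v0) [-+-] → (-0.79112, -0.805, 0.3944)–(-1.705, -0.805, 0.3944)  len=0.9139
  (v0,v3,v2) [-+-] → (-1.705, 0.37352, 0.3944)–(-1.705, 0.805, 0.3944)  len=0.4315
  (v5,v1,v4) [++-] → (-0.79112, -0.805, 0.3944)–(1.705, -0.805, 0.3944)  len=2.4961
  (v3,v7,v2) [++-] → (0.79112, 0.805, 0.3944)–(-1.705, 0.805, 0.3944)  len=2.4961
  (v2,v7,v6) [-+-] → (0.79112, 0.805, 0.3944)–(1.705, 0.805, 0.3944)  len=0.9139
  (v6,v5,v4) [-+-] → (1.705, -0.37352, 0.3944)–(1.705, -0.805, 0.3944)  len=0.4315
  (v7,v5,v6) [++-] → (1.705, -0.37352, 0.3944)–(1.705, 0.805, 0.3944)  len=1.1785

Chained into 1 loop(s):
  loop 1: 8 segments, perimeter = 10.0400
Total perimeter = 10.040

loops=1 perimeter=10.040


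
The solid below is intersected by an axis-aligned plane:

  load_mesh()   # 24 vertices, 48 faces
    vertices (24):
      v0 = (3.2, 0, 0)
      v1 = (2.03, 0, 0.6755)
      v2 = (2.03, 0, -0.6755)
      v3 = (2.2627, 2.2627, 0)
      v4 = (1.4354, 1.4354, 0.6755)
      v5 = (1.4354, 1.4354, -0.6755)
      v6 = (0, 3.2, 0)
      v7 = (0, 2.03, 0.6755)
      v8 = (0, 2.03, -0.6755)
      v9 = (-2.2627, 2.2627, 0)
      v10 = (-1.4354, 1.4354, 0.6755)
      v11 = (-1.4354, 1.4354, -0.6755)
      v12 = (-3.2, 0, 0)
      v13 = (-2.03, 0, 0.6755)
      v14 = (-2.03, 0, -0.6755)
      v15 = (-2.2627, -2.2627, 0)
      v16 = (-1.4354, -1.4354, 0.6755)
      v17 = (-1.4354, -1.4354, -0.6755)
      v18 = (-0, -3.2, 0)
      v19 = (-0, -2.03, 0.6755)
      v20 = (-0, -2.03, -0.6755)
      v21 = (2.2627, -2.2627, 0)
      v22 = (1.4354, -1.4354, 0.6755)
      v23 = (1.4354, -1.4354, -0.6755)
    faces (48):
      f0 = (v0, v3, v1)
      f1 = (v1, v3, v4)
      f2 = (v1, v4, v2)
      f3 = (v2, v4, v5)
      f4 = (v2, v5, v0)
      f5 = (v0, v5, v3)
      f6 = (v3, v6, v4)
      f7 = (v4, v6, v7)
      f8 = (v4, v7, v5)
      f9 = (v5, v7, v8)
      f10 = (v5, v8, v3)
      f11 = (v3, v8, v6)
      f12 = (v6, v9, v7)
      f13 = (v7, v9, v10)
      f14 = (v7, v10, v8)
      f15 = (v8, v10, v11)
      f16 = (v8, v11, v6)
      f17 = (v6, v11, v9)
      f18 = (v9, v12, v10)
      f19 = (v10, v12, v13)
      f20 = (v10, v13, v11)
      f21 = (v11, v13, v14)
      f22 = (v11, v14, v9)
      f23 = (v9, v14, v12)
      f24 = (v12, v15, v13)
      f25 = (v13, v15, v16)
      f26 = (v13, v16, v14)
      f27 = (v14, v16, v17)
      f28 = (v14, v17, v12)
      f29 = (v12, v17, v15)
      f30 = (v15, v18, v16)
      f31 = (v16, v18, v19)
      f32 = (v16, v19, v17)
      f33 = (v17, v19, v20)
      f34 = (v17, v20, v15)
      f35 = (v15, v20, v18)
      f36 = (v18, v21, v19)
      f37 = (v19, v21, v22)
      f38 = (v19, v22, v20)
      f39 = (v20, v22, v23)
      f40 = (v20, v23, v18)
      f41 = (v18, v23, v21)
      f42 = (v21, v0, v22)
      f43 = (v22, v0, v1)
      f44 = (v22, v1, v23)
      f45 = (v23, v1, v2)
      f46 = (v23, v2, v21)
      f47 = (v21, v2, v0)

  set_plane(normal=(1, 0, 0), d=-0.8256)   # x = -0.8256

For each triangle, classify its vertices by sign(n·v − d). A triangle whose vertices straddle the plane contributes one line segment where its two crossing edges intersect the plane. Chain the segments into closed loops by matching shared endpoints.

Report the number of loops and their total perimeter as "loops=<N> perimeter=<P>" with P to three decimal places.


loops=2 perimeter=8.106

Straddling triangles (12 of 48):
  (v6,v9,v7) [+-+] → (-0.8256, 2.858, 0)–(-0.8256, 2.11491, 0.429028)  len=0.8581
  (v7,v9,v10) [+--] → (-0.8256, 2.11491, 0.429028)–(-0.8256, 1.688, 0.6755)  len=0.4929
  (v7,v10,v8) [+-+] → (-0.8256, 1.688, 0.6755)–(-0.8256, 1.688, 0.101556)  len=0.5739
  (v8,v10,v11) [+--] → (-0.8256, 1.688, 0.101556)–(-0.8256, 1.688, -0.6755)  len=0.7771
  (v8,v11,v6) [+-+] → (-0.8256, 1.688, -0.6755)–(-0.8256, 2.18505, -0.388528)  len=0.5739
  (v6,v11,v9) [+--] → (-0.8256, 2.18505, -0.388528)–(-0.8256, 2.858, 0)  len=0.7771
  (v15,v18,v16) [-+-] → (-0.8256, -2.858, 0)–(-0.8256, -2.18505, 0.388528)  len=0.7771
  (v16,v18,v19) [-++] → (-0.8256, -2.18505, 0.388528)–(-0.8256, -1.688, 0.6755)  len=0.5739
  (v16,v19,v17) [-+-] → (-0.8256, -1.688, 0.6755)–(-0.8256, -1.688, -0.101556)  len=0.7771
  (v17,v19,v20) [-++] → (-0.8256, -1.688, -0.101556)–(-0.8256, -1.688, -0.6755)  len=0.5739
  (v17,v20,v15) [-+-] → (-0.8256, -1.688, -0.6755)–(-0.8256, -2.11491, -0.429028)  len=0.4929
  (v15,v20,v18) [-++] → (-0.8256, -2.11491, -0.429028)–(-0.8256, -2.858, 0)  len=0.8581

Chained into 2 loop(s):
  loop 1: 6 segments, perimeter = 4.0530
  loop 2: 6 segments, perimeter = 4.0530
Total perimeter = 8.106


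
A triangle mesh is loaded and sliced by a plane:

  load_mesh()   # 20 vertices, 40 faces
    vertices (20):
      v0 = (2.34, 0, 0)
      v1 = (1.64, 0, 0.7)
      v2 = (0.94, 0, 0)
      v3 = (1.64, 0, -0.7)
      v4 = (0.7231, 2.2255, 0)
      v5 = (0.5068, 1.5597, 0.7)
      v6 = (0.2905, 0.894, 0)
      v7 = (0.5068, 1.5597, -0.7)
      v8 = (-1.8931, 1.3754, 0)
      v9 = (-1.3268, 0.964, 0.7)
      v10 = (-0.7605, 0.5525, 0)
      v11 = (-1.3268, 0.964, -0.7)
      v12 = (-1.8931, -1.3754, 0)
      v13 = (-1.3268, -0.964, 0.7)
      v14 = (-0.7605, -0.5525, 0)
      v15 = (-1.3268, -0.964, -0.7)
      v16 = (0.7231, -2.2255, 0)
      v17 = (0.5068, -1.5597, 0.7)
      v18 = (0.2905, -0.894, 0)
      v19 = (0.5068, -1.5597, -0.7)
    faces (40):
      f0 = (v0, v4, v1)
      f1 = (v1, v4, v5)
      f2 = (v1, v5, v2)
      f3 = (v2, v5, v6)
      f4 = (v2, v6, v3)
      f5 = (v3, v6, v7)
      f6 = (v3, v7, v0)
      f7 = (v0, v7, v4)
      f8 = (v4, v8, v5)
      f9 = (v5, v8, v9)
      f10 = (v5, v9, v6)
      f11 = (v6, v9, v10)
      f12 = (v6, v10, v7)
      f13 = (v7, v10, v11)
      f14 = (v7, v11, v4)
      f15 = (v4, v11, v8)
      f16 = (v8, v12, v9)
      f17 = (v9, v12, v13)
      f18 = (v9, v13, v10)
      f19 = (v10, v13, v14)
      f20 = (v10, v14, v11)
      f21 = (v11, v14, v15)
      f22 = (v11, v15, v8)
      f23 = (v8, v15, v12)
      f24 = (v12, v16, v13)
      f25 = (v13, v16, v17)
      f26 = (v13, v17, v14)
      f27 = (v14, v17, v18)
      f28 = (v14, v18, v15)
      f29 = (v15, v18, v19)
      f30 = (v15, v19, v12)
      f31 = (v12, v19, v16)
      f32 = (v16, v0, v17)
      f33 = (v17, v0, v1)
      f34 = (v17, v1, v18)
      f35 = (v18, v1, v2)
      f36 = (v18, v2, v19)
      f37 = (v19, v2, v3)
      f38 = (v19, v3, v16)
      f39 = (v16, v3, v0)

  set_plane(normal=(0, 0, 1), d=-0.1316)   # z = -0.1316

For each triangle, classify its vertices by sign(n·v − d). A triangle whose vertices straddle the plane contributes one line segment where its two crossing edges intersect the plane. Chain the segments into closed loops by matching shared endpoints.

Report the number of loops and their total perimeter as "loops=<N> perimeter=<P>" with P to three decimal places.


Straddling triangles (20 of 40):
  (v2,v6,v3) [++-] → (0.544206, 0.725928, -0.1316)–(1.0716, 0, -0.1316)  len=0.8973
  (v3,v6,v7) [-+-] → (0.544206, 0.725928, -0.1316)–(0.331164, 1.01915, -0.1316)  len=0.3624
  (v3,v7,v0) [--+] → (1.99536, 0.293224, -0.1316)–(2.2084, 0, -0.1316)  len=0.3624
  (v0,v7,v4) [+-+] → (1.99536, 0.293224, -0.1316)–(0.682436, 2.10033, -0.1316)  len=2.2337
  (v6,v10,v7) [++-] → (-0.522248, 0.741854, -0.1316)–(0.331164, 1.01915, -0.1316)  len=0.8973
  (v7,v10,v11) [-+-] → (-0.522248, 0.741854, -0.1316)–(-0.866964, 0.629862, -0.1316)  len=0.3625
  (v7,v11,v4) [--+] → (0.337719, 1.98834, -0.1316)–(0.682436, 2.10033, -0.1316)  len=0.3625
  (v4,v11,v8) [+-+] → (0.337719, 1.98834, -0.1316)–(-1.78664, 1.29806, -0.1316)  len=2.2337
  (v10,v14,v11) [++-] → (-0.866964, -0.267398, -0.1316)–(-0.866964, 0.629862, -0.1316)  len=0.8973
  (v11,v14,v15) [-+-] → (-0.866964, -0.267398, -0.1316)–(-0.866964, -0.629862, -0.1316)  len=0.3625
  (v11,v15,v8) [--+] → (-1.78664, 0.935593, -0.1316)–(-1.78664, 1.29806, -0.1316)  len=0.3625
  (v8,v15,v12) [+-+] → (-1.78664, 0.935593, -0.1316)–(-1.78664, -1.29806, -0.1316)  len=2.2336
  (v14,v18,v15) [++-] → (-0.0135524, -0.90716, -0.1316)–(-0.866964, -0.629862, -0.1316)  len=0.8973
  (v15,v18,v19) [-+-] → (-0.0135524, -0.90716, -0.1316)–(0.331164, -1.01915, -0.1316)  len=0.3625
  (v15,v19,v12) [--+] → (-1.44192, -1.41005, -0.1316)–(-1.78664, -1.29806, -0.1316)  len=0.3625
  (v12,v19,v16) [+-+] → (-1.44192, -1.41005, -0.1316)–(0.682436, -2.10033, -0.1316)  len=2.2337
  (v18,v2,v19) [++-] → (0.858558, -0.293224, -0.1316)–(0.331164, -1.01915, -0.1316)  len=0.8973
  (v19,v2,v3) [-+-] → (0.858558, -0.293224, -0.1316)–(1.0716, 0, -0.1316)  len=0.3624
  (v19,v3,v16) [--+] → (0.895477, -1.80711, -0.1316)–(0.682436, -2.10033, -0.1316)  len=0.3624
  (v16,v3,v0) [+-+] → (0.895477, -1.80711, -0.1316)–(2.2084, 0, -0.1316)  len=2.2337

Chained into 2 loop(s):
  loop 1: 10 segments, perimeter = 6.2988
  loop 2: 10 segments, perimeter = 12.9807
Total perimeter = 19.279

loops=2 perimeter=19.279


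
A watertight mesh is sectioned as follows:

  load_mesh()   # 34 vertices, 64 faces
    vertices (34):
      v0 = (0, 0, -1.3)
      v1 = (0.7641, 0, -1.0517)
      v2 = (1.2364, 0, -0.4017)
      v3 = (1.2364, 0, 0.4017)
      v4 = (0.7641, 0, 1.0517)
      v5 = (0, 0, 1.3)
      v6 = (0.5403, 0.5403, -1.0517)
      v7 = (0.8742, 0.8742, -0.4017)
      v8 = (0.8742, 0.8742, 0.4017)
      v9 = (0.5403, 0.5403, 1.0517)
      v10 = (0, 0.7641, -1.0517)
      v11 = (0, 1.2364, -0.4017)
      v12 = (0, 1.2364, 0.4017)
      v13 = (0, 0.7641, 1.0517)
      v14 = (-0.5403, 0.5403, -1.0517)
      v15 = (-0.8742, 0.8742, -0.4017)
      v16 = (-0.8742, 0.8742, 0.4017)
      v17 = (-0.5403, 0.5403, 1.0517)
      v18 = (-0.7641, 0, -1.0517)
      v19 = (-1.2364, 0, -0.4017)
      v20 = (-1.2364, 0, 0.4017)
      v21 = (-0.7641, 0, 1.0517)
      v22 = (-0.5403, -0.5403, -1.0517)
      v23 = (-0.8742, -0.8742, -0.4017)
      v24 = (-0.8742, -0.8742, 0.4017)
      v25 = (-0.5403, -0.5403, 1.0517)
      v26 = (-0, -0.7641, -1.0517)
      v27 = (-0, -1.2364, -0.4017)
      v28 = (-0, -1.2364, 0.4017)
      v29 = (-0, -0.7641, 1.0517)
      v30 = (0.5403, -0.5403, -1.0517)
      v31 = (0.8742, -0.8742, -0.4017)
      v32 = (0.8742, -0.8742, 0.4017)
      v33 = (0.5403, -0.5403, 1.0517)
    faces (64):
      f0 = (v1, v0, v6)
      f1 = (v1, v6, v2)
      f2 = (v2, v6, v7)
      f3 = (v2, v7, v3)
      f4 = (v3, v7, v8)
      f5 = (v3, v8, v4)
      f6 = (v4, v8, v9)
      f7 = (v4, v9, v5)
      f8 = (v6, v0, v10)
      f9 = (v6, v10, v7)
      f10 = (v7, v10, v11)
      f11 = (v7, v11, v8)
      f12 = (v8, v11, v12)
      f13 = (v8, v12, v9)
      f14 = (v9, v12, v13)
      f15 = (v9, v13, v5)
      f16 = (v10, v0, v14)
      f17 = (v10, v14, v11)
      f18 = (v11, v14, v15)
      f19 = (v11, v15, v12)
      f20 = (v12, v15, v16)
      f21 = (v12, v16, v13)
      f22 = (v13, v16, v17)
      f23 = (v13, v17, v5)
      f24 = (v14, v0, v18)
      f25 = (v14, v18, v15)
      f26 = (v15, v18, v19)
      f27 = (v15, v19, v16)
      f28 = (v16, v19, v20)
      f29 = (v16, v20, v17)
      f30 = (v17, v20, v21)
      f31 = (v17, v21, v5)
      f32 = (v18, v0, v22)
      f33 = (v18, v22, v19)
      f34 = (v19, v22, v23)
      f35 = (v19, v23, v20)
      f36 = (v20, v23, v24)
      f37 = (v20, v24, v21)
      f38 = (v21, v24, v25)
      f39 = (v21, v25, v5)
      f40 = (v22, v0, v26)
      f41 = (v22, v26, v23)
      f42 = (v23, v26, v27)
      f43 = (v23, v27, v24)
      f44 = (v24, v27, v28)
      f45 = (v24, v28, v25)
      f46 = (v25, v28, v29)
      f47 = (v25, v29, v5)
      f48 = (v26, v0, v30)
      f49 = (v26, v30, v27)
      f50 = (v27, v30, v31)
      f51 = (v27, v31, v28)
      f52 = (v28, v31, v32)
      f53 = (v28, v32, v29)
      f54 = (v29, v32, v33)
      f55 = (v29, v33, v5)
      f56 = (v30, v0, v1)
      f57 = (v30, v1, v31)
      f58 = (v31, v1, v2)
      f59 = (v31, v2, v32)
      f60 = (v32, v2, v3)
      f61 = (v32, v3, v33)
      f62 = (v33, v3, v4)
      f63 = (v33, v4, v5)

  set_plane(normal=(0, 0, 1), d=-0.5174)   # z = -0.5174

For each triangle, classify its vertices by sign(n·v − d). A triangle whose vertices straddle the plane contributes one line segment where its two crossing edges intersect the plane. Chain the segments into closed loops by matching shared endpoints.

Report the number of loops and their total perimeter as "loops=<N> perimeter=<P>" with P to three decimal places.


Straddling triangles (16 of 64):
  (v1,v6,v2) [--+] → (1.11249, 0.0961734, -0.5174)–(1.15233, 0, -0.5174)  len=0.1041
  (v2,v6,v7) [+-+] → (1.11249, 0.0961734, -0.5174)–(0.814766, 0.814766, -0.5174)  len=0.7778
  (v6,v10,v7) [--+] → (0.718592, 0.854602, -0.5174)–(0.814766, 0.814766, -0.5174)  len=0.1041
  (v7,v10,v11) [+-+] → (0.718592, 0.854602, -0.5174)–(0, 1.15233, -0.5174)  len=0.7778
  (v10,v14,v11) [--+] → (-0.0961734, 1.11249, -0.5174)–(0, 1.15233, -0.5174)  len=0.1041
  (v11,v14,v15) [+-+] → (-0.0961734, 1.11249, -0.5174)–(-0.814766, 0.814766, -0.5174)  len=0.7778
  (v14,v18,v15) [--+] → (-0.854602, 0.718592, -0.5174)–(-0.814766, 0.814766, -0.5174)  len=0.1041
  (v15,v18,v19) [+-+] → (-0.854602, 0.718592, -0.5174)–(-1.15233, 0, -0.5174)  len=0.7778
  (v18,v22,v19) [--+] → (-1.11249, -0.0961734, -0.5174)–(-1.15233, 0, -0.5174)  len=0.1041
  (v19,v22,v23) [+-+] → (-1.11249, -0.0961734, -0.5174)–(-0.814766, -0.814766, -0.5174)  len=0.7778
  (v22,v26,v23) [--+] → (-0.718592, -0.854602, -0.5174)–(-0.814766, -0.814766, -0.5174)  len=0.1041
  (v23,v26,v27) [+-+] → (-0.718592, -0.854602, -0.5174)–(0, -1.15233, -0.5174)  len=0.7778
  (v26,v30,v27) [--+] → (0.0961734, -1.11249, -0.5174)–(0, -1.15233, -0.5174)  len=0.1041
  (v27,v30,v31) [+-+] → (0.0961734, -1.11249, -0.5174)–(0.814766, -0.814766, -0.5174)  len=0.7778
  (v30,v1,v31) [--+] → (0.854602, -0.718592, -0.5174)–(0.814766, -0.814766, -0.5174)  len=0.1041
  (v31,v1,v2) [+-+] → (0.854602, -0.718592, -0.5174)–(1.15233, 0, -0.5174)  len=0.7778

Chained into 1 loop(s):
  loop 1: 16 segments, perimeter = 7.0554
Total perimeter = 7.055

loops=1 perimeter=7.055


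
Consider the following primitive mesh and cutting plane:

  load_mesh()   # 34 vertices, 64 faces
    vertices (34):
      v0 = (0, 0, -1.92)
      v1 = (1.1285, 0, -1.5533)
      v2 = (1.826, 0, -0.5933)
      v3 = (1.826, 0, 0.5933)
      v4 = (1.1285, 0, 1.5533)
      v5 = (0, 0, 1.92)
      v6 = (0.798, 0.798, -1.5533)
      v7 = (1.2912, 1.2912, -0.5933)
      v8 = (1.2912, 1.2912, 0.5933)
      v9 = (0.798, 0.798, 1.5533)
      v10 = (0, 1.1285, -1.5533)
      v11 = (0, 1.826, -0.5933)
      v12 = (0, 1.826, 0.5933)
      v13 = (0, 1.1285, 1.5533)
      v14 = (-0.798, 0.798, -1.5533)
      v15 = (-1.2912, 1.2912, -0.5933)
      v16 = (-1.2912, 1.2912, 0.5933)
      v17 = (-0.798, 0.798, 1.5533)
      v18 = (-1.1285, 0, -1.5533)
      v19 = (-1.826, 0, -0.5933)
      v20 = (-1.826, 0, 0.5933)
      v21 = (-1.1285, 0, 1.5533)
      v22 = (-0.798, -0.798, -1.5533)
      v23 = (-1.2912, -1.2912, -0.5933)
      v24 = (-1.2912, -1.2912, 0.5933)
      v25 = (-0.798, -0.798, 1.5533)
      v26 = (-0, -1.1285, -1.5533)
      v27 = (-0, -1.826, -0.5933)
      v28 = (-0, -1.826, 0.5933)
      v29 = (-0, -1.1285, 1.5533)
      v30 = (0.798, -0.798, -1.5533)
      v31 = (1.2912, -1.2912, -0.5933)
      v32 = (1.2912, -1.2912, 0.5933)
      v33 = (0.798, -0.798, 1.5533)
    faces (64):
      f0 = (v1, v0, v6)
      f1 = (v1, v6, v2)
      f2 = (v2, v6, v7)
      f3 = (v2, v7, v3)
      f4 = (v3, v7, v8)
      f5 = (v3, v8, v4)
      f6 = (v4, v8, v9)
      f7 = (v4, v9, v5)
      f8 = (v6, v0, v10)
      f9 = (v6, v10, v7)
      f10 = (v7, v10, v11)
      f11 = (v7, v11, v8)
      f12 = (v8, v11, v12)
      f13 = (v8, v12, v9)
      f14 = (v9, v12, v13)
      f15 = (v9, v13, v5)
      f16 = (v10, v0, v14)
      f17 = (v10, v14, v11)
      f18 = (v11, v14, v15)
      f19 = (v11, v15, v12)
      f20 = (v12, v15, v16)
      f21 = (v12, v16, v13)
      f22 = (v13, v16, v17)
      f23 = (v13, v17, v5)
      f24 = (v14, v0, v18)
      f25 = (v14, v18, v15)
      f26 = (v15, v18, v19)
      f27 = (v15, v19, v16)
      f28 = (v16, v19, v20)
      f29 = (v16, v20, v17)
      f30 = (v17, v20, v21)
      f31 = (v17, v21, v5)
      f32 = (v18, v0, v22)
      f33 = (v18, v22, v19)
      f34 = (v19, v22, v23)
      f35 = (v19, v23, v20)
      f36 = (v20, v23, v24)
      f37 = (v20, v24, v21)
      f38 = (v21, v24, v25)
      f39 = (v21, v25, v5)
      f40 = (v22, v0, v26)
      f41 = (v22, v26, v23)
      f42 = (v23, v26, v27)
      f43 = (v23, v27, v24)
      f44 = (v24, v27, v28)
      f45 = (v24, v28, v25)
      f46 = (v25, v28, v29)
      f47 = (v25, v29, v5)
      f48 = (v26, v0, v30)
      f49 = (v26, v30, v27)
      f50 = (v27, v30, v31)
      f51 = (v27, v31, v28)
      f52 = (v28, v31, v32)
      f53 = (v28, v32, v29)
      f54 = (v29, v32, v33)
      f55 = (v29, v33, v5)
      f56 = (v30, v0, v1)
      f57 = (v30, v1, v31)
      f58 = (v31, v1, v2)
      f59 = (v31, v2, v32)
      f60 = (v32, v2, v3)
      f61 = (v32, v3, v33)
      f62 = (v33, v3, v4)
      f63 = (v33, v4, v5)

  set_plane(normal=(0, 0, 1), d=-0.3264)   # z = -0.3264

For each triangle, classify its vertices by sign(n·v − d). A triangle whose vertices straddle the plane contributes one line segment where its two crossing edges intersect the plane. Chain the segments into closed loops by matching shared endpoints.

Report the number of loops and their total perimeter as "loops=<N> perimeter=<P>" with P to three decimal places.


Straddling triangles (16 of 64):
  (v2,v7,v3) [--+] → (1.41149, 1.00077, -0.3264)–(1.826, 0, -0.3264)  len=1.0832
  (v3,v7,v8) [+-+] → (1.41149, 1.00077, -0.3264)–(1.2912, 1.2912, -0.3264)  len=0.3144
  (v7,v11,v8) [--+] → (0.290428, 1.70571, -0.3264)–(1.2912, 1.2912, -0.3264)  len=1.0832
  (v8,v11,v12) [+-+] → (0.290428, 1.70571, -0.3264)–(0, 1.826, -0.3264)  len=0.3144
  (v11,v15,v12) [--+] → (-1.00077, 1.41149, -0.3264)–(0, 1.826, -0.3264)  len=1.0832
  (v12,v15,v16) [+-+] → (-1.00077, 1.41149, -0.3264)–(-1.2912, 1.2912, -0.3264)  len=0.3144
  (v15,v19,v16) [--+] → (-1.70571, 0.290428, -0.3264)–(-1.2912, 1.2912, -0.3264)  len=1.0832
  (v16,v19,v20) [+-+] → (-1.70571, 0.290428, -0.3264)–(-1.826, 0, -0.3264)  len=0.3144
  (v19,v23,v20) [--+] → (-1.41149, -1.00077, -0.3264)–(-1.826, 0, -0.3264)  len=1.0832
  (v20,v23,v24) [+-+] → (-1.41149, -1.00077, -0.3264)–(-1.2912, -1.2912, -0.3264)  len=0.3144
  (v23,v27,v24) [--+] → (-0.290428, -1.70571, -0.3264)–(-1.2912, -1.2912, -0.3264)  len=1.0832
  (v24,v27,v28) [+-+] → (-0.290428, -1.70571, -0.3264)–(0, -1.826, -0.3264)  len=0.3144
  (v27,v31,v28) [--+] → (1.00077, -1.41149, -0.3264)–(0, -1.826, -0.3264)  len=1.0832
  (v28,v31,v32) [+-+] → (1.00077, -1.41149, -0.3264)–(1.2912, -1.2912, -0.3264)  len=0.3144
  (v31,v2,v32) [--+] → (1.70571, -0.290428, -0.3264)–(1.2912, -1.2912, -0.3264)  len=1.0832
  (v32,v2,v3) [+-+] → (1.70571, -0.290428, -0.3264)–(1.826, 0, -0.3264)  len=0.3144

Chained into 1 loop(s):
  loop 1: 16 segments, perimeter = 11.1806
Total perimeter = 11.181

loops=1 perimeter=11.181


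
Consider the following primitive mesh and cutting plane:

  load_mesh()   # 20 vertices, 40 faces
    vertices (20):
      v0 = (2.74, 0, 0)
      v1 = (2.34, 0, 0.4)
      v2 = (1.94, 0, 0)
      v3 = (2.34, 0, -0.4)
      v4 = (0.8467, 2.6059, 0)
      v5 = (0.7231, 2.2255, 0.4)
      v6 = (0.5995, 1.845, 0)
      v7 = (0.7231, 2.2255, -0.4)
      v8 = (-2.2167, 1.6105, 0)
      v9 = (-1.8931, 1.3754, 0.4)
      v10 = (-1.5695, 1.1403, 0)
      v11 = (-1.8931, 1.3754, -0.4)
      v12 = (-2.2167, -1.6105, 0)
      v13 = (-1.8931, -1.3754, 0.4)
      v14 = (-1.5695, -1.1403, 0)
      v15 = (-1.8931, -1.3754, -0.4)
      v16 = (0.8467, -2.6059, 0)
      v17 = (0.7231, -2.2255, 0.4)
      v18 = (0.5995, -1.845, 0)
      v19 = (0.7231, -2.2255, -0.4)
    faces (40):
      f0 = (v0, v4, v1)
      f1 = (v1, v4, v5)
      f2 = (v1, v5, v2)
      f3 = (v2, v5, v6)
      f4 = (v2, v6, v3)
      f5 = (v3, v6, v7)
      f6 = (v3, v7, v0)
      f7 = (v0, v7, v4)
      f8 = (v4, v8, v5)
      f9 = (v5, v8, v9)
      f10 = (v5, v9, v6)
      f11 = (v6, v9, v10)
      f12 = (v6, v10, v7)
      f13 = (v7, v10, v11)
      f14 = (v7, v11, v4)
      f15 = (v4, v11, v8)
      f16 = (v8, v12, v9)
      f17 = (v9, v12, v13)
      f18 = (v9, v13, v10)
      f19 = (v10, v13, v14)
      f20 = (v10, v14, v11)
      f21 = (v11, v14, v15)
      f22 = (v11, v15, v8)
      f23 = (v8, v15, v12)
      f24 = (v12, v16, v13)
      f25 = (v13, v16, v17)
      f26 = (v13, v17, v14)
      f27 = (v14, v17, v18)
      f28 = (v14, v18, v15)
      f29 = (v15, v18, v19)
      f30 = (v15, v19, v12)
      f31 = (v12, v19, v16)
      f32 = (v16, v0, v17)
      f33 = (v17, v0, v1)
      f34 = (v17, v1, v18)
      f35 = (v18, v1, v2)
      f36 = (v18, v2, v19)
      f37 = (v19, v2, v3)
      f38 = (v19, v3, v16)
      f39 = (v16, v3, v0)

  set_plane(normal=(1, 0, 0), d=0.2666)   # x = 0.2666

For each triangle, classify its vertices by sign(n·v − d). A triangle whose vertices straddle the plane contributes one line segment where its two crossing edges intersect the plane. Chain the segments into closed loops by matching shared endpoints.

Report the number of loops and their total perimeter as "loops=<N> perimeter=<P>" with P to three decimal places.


loops=2 perimeter=4.201

Straddling triangles (16 of 40):
  (v4,v8,v5) [+-+] → (0.2666, 2.41741, 0)–(0.2666, 2.13, 0.337887)  len=0.4436
  (v5,v8,v9) [+--] → (0.2666, 2.13, 0.337887)–(0.2666, 2.07717, 0.4)  len=0.0815
  (v5,v9,v6) [+-+] → (0.2666, 2.07717, 0.4)–(0.2666, 1.78228, 0.0534221)  len=0.4551
  (v6,v9,v10) [+--] → (0.2666, 1.78228, 0.0534221)–(0.2666, 1.73684, 0)  len=0.0701
  (v6,v10,v7) [+-+] → (0.2666, 1.73684, 0)–(0.2666, 2.00942, -0.320352)  len=0.4206
  (v7,v10,v11) [+--] → (0.2666, 2.00942, -0.320352)–(0.2666, 2.07717, -0.4)  len=0.1046
  (v7,v11,v4) [+-+] → (0.2666, 2.07717, -0.4)–(0.2666, 2.34537, -0.0846923)  len=0.4139
  (v4,v11,v8) [+--] → (0.2666, 2.34537, -0.0846923)–(0.2666, 2.41741, 0)  len=0.1112
  (v12,v16,v13) [-+-] → (0.2666, -2.41741, 0)–(0.2666, -2.34537, 0.0846923)  len=0.1112
  (v13,v16,v17) [-++] → (0.2666, -2.34537, 0.0846923)–(0.2666, -2.07717, 0.4)  len=0.4139
  (v13,v17,v14) [-+-] → (0.2666, -2.07717, 0.4)–(0.2666, -2.00942, 0.320352)  len=0.1046
  (v14,v17,v18) [-++] → (0.2666, -2.00942, 0.320352)–(0.2666, -1.73684, 0)  len=0.4206
  (v14,v18,v15) [-+-] → (0.2666, -1.73684, 0)–(0.2666, -1.78228, -0.0534221)  len=0.0701
  (v15,v18,v19) [-++] → (0.2666, -1.78228, -0.0534221)–(0.2666, -2.07717, -0.4)  len=0.4551
  (v15,v19,v12) [-+-] → (0.2666, -2.07717, -0.4)–(0.2666, -2.13, -0.337887)  len=0.0815
  (v12,v19,v16) [-++] → (0.2666, -2.13, -0.337887)–(0.2666, -2.41741, 0)  len=0.4436

Chained into 2 loop(s):
  loop 1: 8 segments, perimeter = 2.1006
  loop 2: 8 segments, perimeter = 2.1006
Total perimeter = 4.201
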